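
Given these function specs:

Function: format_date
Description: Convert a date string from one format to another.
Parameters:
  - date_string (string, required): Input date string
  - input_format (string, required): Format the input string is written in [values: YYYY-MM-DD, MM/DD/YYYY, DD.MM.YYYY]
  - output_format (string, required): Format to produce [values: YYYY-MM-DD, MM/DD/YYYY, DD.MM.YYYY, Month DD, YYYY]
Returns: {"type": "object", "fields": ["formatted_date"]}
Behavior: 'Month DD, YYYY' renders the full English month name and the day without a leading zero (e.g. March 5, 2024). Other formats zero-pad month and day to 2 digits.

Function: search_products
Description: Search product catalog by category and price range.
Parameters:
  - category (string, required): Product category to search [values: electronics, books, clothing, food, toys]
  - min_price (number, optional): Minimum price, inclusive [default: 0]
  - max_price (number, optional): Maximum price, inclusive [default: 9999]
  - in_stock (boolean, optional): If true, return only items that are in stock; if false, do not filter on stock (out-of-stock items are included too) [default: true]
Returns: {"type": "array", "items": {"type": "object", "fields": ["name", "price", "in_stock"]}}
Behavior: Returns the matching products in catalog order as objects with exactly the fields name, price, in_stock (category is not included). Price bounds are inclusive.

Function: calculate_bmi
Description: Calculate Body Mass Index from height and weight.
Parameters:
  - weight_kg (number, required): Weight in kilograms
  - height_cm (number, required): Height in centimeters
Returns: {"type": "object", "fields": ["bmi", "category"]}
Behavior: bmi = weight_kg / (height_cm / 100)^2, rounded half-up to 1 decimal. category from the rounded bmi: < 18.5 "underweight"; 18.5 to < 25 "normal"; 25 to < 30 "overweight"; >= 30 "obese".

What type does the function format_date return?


The format_date spec declares Returns: {"type": "object", "fields": ["formatted_date"]}
Type:
object


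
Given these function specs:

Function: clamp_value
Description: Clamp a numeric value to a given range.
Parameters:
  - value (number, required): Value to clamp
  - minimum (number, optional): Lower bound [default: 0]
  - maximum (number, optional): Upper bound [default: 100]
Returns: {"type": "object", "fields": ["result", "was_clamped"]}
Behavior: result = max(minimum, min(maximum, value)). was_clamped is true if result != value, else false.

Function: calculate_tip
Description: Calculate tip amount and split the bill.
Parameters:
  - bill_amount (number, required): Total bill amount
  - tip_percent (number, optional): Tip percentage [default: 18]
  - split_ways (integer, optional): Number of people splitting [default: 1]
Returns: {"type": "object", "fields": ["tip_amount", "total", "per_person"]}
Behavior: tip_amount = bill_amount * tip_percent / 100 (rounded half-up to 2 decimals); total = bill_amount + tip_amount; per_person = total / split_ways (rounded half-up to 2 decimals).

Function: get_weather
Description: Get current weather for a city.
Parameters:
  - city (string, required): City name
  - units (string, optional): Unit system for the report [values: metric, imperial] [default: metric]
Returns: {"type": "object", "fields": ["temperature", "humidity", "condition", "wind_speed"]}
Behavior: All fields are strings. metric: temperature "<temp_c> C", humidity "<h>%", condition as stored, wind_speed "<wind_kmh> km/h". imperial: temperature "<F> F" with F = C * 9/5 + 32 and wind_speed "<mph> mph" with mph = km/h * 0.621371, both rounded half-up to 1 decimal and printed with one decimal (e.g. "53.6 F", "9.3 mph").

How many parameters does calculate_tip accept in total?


Parameters of calculate_tip: bill_amount (required), tip_percent (optional), split_ways (optional)
Total:
3


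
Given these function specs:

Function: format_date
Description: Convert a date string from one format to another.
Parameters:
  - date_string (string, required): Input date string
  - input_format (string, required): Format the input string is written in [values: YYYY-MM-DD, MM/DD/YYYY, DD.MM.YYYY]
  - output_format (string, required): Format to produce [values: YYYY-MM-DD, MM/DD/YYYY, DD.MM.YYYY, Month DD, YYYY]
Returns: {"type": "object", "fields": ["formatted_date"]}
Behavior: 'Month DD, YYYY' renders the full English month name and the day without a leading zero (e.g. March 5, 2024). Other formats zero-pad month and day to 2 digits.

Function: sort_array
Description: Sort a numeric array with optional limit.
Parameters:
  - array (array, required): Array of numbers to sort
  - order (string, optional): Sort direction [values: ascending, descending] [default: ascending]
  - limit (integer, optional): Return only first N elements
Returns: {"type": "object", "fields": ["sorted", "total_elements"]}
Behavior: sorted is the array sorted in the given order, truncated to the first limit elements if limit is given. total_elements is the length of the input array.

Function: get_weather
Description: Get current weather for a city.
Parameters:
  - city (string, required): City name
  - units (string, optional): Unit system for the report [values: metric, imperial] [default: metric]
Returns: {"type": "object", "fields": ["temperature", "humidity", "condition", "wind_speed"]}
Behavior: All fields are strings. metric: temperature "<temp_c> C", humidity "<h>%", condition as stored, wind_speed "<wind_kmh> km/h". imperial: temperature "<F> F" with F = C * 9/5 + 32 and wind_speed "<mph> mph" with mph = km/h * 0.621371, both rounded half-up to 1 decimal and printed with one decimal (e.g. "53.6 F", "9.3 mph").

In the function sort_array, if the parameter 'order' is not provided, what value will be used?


The sort_array spec declares:
  - order (string, optional): Sort direction [values: ascending, descending] [default: ascending]
Default:
ascending


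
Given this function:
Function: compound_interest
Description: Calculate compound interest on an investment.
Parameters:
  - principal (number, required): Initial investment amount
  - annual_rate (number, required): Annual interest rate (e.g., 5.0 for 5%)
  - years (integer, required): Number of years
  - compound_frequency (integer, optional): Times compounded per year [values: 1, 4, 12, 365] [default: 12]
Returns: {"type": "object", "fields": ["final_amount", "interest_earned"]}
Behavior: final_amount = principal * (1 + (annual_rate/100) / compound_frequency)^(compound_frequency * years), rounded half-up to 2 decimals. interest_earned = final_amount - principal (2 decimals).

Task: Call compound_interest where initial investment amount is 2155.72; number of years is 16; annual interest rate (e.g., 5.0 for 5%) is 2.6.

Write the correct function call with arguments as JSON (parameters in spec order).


Mapping each described value to its parameter name:
  'Initial investment amount' -> principal = 2155.72
  'Number of years' -> years = 16
  'Annual interest rate (e.g., 5.0 for 5%)' -> annual_rate = 2.6
compound_interest({"principal": 2155.72, "annual_rate": 2.6, "years": 16})


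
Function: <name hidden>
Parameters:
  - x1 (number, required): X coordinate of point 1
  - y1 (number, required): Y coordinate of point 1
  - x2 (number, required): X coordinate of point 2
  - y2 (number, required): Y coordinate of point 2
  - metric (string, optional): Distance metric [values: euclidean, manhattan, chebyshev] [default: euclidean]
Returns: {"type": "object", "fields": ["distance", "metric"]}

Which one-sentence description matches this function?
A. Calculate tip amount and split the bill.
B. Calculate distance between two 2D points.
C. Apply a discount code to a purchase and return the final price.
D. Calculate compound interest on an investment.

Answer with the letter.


Parameters x1, y1, x2, y2, metric and return ["distance", "metric"] fit: Calculate distance between two 2D points.
B


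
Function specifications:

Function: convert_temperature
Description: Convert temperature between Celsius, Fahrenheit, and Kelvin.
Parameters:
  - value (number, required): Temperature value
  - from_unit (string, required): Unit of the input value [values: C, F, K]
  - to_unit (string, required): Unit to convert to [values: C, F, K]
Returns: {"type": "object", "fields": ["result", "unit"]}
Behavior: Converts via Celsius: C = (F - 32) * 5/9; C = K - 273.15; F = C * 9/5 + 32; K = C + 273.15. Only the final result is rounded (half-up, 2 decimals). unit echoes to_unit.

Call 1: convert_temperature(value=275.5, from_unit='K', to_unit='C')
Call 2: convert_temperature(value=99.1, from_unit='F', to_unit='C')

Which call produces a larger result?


Call 1:
  To C: 275.5 - 273.15 = 2.35
  Target is C: 2.35
  Round to 2 decimals: 2.35
  -> 2.35 C
Call 2:
  To C: (99.1 - 32) * 5/9 = 37.277778
  Target is C: 37.277778
  Round to 2 decimals: 37.28
  -> 37.28 C
Call 2 (37.28 C)


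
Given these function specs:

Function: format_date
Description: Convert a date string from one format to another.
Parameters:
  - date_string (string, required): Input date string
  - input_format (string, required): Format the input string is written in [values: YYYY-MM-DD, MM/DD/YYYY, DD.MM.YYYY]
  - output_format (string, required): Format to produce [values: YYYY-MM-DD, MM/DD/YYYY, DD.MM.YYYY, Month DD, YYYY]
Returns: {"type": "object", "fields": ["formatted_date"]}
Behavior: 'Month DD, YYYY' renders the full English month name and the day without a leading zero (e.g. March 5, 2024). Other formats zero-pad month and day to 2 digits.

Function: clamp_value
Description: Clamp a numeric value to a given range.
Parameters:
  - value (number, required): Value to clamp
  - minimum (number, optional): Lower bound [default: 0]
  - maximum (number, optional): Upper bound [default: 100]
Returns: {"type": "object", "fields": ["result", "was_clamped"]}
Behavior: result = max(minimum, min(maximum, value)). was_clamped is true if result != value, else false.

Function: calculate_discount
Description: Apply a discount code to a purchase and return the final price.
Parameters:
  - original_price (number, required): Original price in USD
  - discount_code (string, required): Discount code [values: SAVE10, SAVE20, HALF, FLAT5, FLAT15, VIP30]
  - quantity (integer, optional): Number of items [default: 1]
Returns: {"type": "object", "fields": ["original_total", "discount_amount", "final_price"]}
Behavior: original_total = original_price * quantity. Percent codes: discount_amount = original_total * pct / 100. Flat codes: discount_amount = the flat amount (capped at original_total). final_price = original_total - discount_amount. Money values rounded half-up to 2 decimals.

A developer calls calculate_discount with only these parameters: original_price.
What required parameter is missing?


Required parameters: original_price, discount_code
Provided: original_price
Missing: discount_code
discount_code


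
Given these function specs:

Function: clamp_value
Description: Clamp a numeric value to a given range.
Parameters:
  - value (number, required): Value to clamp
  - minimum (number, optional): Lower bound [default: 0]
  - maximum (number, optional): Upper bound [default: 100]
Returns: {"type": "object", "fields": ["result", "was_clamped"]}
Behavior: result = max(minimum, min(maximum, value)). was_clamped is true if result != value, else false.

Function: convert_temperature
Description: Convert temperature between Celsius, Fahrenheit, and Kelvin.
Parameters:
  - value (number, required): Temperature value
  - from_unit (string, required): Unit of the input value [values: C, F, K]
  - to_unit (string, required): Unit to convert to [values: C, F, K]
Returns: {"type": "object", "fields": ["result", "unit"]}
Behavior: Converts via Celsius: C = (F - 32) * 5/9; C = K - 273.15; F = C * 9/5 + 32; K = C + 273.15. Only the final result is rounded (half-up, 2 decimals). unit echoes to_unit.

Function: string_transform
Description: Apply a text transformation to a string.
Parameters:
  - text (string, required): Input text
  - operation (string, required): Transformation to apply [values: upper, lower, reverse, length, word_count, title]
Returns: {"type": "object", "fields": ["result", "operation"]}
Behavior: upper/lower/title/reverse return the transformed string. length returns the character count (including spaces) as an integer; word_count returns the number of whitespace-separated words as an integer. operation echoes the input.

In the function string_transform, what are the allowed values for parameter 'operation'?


The string_transform spec declares:
  - operation (string, required): Transformation to apply [values: upper, lower, reverse, length, word_count, title]
Allowed values:
upper, lower, reverse, length, word_count, title


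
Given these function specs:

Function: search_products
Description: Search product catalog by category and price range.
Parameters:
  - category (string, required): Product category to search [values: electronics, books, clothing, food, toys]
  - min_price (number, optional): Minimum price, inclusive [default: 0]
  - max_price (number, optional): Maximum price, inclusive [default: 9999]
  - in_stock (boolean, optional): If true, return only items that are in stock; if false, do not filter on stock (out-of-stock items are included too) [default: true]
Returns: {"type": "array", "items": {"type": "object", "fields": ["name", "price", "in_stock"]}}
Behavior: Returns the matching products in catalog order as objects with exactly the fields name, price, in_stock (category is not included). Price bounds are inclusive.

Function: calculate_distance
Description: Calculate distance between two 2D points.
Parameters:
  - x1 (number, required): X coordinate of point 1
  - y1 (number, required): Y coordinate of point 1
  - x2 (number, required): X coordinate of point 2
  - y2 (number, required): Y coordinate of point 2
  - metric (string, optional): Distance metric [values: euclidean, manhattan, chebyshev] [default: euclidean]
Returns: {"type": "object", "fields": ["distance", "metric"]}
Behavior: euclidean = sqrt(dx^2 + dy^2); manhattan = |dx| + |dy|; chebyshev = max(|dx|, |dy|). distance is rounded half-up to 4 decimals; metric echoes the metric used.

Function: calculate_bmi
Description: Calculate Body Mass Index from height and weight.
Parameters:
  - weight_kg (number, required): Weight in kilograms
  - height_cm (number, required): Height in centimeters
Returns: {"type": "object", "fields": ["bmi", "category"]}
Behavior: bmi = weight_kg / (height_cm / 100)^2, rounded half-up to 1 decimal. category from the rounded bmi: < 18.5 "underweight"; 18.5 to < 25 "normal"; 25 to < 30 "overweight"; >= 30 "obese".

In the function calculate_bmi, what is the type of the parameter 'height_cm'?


The calculate_bmi spec declares:
  - height_cm (number, required): Height in centimeters
Type:
number


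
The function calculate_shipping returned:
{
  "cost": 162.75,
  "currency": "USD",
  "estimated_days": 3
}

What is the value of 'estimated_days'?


3


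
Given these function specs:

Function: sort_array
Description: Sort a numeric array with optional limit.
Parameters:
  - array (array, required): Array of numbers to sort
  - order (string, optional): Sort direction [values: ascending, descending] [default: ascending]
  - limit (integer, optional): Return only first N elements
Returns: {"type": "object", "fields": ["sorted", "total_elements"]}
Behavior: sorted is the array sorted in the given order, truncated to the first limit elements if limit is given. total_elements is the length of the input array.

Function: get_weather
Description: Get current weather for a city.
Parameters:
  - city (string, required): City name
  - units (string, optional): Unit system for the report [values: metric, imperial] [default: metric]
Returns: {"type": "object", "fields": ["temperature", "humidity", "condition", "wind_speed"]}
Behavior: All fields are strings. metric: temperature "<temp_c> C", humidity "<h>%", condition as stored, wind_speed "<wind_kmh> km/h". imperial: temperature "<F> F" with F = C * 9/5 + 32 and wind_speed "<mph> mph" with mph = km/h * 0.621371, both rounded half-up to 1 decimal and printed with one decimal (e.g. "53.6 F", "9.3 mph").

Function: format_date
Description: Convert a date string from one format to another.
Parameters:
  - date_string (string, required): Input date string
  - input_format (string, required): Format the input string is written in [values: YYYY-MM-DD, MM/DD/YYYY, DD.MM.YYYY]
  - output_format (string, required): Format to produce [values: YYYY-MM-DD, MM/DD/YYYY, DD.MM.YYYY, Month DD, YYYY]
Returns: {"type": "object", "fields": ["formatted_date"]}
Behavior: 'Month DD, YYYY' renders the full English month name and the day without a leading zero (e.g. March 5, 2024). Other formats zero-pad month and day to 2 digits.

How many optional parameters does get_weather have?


Parameters of get_weather: city (required), units (optional)
Optional count:
1


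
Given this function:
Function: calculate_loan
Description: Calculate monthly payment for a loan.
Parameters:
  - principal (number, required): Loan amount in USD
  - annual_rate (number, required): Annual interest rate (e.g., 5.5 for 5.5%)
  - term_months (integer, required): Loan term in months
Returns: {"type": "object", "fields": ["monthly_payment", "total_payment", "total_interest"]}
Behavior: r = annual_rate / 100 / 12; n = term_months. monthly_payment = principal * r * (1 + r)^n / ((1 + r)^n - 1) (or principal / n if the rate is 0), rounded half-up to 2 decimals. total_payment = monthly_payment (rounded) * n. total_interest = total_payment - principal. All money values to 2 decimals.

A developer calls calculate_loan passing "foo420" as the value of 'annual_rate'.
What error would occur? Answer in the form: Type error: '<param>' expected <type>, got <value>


Spec: 'annual_rate' is declared as number; "foo420" is a string.
Type error: 'annual_rate' expected number, got "foo420"


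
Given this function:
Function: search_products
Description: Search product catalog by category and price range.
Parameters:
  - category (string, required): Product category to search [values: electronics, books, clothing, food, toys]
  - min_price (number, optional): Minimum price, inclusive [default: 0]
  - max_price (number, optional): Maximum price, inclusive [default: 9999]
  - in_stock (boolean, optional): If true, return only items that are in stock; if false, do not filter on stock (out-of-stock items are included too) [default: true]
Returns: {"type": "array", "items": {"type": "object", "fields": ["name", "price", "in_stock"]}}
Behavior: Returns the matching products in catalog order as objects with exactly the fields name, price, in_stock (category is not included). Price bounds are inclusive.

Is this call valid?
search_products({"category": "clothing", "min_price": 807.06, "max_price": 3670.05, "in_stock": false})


Checking all required parameters present and types match... All valid.
Valid


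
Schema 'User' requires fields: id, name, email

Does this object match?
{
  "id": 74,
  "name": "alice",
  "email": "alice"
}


Checking required fields... All present.
Valid - all required fields present


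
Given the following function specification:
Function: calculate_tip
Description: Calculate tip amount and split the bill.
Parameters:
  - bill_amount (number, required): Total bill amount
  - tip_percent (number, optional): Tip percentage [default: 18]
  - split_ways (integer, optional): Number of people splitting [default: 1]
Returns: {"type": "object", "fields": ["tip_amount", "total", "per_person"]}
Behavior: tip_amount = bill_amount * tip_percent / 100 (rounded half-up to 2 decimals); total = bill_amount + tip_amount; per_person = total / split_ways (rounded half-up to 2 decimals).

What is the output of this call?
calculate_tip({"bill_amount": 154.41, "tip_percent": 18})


Defaults applied: split_ways=1
tip_amount = 154.41 * 18/100 = 27.7938 -> 27.79
total = 154.41 + 27.79 = 182.20
per_person = 182.20 / 1 = 182.2 -> 182.20
Output:
{"tip_amount": 27.79, "total": 182.2, "per_person": 182.2}


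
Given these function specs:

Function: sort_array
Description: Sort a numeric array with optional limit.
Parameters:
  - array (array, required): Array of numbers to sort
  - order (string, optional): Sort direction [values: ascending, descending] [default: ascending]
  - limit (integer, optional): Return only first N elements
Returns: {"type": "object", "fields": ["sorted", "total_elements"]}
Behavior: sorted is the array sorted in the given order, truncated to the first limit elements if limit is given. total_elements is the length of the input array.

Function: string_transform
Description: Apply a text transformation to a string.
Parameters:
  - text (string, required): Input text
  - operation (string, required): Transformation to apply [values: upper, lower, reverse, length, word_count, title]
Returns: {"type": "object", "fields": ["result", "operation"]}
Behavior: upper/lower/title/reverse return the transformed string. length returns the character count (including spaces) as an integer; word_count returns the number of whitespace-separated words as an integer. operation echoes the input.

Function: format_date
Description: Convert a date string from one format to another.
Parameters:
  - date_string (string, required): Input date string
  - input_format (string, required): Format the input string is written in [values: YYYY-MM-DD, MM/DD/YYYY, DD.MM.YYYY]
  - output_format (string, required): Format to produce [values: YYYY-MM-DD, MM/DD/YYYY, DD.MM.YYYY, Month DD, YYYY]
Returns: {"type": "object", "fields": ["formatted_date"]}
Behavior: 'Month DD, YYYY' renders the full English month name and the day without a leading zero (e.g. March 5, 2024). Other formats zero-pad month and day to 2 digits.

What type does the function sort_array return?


The sort_array spec declares Returns: {"type": "object", "fields": ["sorted", "total_elements"]}
Type:
object


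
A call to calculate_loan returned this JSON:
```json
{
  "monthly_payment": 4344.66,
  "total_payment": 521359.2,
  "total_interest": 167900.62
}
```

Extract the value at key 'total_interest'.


167900.62


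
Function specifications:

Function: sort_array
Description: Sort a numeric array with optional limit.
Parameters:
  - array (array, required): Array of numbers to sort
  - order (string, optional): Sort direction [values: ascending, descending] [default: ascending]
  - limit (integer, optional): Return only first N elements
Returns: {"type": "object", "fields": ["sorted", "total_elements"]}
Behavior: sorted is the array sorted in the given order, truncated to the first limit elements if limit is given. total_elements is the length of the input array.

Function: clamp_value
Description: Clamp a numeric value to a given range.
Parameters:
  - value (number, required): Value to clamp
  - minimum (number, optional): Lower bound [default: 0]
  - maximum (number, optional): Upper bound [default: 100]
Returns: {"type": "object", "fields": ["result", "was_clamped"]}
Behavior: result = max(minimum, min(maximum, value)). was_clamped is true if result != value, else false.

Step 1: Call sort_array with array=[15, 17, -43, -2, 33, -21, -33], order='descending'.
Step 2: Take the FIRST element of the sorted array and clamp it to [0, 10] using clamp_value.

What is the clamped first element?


Step 1: sort_array(order=descending)
  sorted: [33, 17, 15, -2, -21, -33, -43]
  -> first element = 33
Step 2: clamp_value(value=33, minimum=0, maximum=10)
  result = max(0, min(10, 33)) = max(0, 10) = 10
  was_clamped = (10 != 33) = true
  -> result = 10
10


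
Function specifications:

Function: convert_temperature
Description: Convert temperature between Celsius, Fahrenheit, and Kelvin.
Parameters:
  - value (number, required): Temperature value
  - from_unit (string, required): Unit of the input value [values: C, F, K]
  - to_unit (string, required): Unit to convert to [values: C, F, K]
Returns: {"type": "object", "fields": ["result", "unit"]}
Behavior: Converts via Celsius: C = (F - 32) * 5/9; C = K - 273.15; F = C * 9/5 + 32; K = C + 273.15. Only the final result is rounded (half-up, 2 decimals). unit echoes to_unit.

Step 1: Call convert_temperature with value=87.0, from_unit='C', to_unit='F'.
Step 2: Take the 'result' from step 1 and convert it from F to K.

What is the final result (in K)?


Step 1: convert_temperature(value=87.0, from_unit=C, to_unit=F)
  Input already in C: 87
  To F: 87 * 9/5 + 32 = 188.6
  Round to 2 decimals: 188.6
  -> result = 188.6 F
Step 2: convert_temperature(value=188.6, from_unit=F, to_unit=K)
  To C: (188.6 - 32) * 5/9 = 87
  To K: 87 + 273.15 = 360.15
  Round to 2 decimals: 360.15
  -> result = 360.15 K
360.15 K


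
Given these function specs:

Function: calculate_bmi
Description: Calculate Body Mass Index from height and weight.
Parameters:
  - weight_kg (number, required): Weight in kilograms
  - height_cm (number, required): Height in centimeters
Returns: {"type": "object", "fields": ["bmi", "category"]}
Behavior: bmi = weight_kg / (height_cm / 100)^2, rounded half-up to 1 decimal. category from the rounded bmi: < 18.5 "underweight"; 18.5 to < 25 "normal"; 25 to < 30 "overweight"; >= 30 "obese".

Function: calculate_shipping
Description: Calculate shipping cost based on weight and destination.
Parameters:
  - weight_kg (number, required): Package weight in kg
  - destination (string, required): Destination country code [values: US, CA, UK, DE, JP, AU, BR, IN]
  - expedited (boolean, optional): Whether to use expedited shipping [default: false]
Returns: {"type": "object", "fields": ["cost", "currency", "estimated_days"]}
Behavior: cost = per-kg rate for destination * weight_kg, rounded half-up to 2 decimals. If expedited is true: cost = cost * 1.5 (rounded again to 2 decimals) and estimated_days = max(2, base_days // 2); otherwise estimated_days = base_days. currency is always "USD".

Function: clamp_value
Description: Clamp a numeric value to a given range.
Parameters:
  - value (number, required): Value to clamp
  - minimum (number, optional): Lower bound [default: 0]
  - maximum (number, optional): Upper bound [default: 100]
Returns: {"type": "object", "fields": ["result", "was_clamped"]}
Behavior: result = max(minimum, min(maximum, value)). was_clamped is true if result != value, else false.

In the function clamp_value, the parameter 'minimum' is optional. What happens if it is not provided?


The clamp_value spec declares:
  - minimum (number, optional): Lower bound [default: 0]
It defaults to 0


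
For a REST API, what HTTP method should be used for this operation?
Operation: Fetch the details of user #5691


GET = read, POST = create, PUT = update/replace, DELETE = remove
This operation is a read.
GET


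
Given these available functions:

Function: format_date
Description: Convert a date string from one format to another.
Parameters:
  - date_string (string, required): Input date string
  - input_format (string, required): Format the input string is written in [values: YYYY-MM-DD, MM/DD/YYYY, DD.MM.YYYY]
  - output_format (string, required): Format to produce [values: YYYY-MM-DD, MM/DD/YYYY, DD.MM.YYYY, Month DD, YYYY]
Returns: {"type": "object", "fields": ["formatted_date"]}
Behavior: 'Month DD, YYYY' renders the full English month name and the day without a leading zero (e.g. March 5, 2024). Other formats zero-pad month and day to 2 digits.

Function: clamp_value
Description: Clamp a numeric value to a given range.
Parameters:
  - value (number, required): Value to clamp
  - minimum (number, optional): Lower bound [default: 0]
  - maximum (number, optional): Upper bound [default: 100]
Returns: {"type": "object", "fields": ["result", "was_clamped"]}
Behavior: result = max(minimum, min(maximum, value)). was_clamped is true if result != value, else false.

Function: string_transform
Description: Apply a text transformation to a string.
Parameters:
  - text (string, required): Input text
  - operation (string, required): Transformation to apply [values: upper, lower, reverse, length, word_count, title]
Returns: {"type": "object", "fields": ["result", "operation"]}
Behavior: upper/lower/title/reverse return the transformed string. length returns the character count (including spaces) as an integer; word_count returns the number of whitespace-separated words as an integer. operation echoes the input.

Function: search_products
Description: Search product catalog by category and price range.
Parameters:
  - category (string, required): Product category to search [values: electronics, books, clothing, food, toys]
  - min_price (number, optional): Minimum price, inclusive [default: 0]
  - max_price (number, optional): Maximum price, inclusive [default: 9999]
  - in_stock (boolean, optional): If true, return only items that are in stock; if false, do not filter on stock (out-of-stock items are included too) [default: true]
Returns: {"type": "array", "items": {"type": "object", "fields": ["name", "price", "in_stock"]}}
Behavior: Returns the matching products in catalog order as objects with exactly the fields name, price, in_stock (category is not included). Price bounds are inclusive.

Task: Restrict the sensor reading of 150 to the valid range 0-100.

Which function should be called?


The task needs a function whose description is: Clamp a numeric value to a given range.
clamp_value


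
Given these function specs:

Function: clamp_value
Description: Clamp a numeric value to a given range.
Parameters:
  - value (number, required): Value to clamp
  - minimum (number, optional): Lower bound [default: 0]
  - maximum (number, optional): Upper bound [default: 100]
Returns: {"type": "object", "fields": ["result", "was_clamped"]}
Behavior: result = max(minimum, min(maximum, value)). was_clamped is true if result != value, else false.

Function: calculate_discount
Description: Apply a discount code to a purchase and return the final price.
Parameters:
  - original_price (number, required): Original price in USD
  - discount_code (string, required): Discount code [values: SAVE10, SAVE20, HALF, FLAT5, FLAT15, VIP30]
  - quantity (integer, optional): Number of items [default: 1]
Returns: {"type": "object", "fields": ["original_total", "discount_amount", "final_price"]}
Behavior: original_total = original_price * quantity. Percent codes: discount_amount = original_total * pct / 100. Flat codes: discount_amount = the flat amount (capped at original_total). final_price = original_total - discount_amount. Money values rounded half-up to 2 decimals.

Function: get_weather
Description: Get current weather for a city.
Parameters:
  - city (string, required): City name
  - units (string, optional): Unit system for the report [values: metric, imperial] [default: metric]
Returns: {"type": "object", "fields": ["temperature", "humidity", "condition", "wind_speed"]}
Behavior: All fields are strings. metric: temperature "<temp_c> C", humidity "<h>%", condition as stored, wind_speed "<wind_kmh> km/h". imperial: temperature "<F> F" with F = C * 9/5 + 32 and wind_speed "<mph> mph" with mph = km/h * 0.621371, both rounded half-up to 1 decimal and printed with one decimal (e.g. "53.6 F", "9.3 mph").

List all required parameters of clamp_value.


Parameters of clamp_value and their required/optional flag:
  value: required
  minimum: optional
  maximum: optional
value


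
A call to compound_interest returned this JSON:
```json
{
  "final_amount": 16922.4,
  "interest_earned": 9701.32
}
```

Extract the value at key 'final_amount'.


16922.4


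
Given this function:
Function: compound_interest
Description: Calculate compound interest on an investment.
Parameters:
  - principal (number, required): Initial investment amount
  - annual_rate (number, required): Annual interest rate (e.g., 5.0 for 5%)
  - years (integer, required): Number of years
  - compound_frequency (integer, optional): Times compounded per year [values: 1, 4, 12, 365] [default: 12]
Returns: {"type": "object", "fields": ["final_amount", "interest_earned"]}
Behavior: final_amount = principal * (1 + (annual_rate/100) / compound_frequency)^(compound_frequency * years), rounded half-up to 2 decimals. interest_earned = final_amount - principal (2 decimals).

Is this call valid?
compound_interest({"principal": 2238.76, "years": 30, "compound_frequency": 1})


Checking required parameters...
Missing required parameter: annual_rate
Invalid - missing required parameter 'annual_rate'


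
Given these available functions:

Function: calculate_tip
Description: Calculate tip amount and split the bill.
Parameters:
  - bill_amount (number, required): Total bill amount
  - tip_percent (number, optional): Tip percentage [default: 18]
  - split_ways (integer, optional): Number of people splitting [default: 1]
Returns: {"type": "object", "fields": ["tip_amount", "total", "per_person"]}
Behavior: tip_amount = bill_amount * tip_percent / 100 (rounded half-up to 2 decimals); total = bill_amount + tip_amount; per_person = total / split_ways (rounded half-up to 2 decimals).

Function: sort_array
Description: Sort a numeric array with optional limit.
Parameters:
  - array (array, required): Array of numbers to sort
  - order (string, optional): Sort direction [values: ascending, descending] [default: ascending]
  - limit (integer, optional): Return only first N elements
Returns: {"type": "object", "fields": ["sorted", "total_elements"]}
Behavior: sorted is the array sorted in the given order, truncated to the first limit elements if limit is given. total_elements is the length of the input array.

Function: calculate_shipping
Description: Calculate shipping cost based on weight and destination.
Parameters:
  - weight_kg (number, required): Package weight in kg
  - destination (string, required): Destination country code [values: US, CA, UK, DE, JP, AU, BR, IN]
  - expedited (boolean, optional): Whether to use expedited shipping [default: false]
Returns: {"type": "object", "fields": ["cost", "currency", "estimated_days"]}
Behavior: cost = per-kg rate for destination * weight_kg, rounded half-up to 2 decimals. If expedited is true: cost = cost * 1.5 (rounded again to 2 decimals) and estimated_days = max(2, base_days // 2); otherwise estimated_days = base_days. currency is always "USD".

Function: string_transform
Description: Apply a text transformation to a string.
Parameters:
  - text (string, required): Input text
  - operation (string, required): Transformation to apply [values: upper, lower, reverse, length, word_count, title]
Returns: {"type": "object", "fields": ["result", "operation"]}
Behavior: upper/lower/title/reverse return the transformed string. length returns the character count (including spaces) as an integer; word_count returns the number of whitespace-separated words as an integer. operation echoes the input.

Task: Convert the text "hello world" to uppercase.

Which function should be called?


The task needs a function whose description is: Apply a text transformation to a string.
string_transform


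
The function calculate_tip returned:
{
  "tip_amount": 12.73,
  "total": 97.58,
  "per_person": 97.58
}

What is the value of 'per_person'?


97.58


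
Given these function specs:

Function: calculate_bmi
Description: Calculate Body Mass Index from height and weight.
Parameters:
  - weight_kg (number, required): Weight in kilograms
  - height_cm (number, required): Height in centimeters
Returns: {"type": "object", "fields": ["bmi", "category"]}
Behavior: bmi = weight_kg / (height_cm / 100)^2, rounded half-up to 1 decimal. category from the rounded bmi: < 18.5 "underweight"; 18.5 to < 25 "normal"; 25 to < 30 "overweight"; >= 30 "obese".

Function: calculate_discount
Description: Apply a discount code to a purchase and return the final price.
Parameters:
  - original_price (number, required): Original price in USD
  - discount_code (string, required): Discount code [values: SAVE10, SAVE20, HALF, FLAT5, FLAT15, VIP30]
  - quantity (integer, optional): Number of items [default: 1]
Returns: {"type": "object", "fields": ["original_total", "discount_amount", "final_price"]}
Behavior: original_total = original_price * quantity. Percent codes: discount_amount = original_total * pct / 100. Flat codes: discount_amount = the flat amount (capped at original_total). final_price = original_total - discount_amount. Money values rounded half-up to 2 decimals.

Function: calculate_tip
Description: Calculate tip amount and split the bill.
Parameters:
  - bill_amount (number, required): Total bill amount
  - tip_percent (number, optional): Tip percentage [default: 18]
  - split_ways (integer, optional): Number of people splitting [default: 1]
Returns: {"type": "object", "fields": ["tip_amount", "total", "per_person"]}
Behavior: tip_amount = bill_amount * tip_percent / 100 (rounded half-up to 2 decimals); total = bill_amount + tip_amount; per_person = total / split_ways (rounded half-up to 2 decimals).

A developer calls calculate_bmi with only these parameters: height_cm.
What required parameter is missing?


Required parameters: weight_kg, height_cm
Provided: height_cm
Missing: weight_kg
weight_kg


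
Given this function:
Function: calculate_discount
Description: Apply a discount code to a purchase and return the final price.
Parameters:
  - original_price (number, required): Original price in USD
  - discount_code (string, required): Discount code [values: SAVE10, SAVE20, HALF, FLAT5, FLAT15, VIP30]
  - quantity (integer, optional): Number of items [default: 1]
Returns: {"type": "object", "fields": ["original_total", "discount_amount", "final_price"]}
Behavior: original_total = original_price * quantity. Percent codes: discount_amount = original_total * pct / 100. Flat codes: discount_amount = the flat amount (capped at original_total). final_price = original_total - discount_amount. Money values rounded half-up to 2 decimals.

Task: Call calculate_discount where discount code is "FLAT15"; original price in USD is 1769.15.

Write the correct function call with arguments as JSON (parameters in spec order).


Mapping each described value to its parameter name:
  'Discount code' -> discount_code = "FLAT15"
  'Original price in USD' -> original_price = 1769.15
calculate_discount({"original_price": 1769.15, "discount_code": "FLAT15"})


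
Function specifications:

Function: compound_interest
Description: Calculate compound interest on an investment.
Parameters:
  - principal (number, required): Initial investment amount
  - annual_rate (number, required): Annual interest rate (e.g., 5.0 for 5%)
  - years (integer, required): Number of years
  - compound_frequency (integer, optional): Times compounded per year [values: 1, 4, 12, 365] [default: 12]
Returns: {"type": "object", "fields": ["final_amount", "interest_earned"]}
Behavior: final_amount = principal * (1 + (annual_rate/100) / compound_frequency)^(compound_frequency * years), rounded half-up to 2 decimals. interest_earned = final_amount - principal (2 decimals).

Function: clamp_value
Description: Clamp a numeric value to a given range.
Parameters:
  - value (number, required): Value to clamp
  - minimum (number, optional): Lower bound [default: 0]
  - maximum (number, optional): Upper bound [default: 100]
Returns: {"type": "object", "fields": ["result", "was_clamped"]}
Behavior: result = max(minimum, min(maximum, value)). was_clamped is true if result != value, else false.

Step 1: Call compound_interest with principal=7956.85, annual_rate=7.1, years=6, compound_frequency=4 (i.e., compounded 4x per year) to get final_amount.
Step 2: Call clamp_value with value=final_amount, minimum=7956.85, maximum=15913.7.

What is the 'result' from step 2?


Step 1: compound_interest
  rate per period = 7.1/100/4 = 0.01775 (keep full precision); periods = 4 * 6 = 24
  (1 + 0.01775)^24 = 1.52541027
  final_amount = 7956.85 * 1.52541027 = 12137.460685 -> 12137.46
  interest_earned = 12137.46 - 7956.85 = 4180.61
  -> final_amount = 12137.46
Step 2: clamp_value(value=12137.46, minimum=7956.85, maximum=15913.7)
  result = max(7956.85, min(15913.7, 12137.46)) = max(7956.85, 12137.46) = 12137.46
  was_clamped = (12137.46 != 12137.46) = false
  -> result = 12137.46
12137.46


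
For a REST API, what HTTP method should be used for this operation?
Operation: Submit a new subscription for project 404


GET = read, POST = create, PUT = update/replace, DELETE = remove
This operation is a create.
POST
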